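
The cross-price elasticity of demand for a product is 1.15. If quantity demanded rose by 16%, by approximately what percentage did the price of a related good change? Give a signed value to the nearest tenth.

%ΔQ ≈ E × %ΔP_y ⇒ %ΔP_y = %ΔQ / E = (16%)/(1.15) ≈ 13.9%.

13.9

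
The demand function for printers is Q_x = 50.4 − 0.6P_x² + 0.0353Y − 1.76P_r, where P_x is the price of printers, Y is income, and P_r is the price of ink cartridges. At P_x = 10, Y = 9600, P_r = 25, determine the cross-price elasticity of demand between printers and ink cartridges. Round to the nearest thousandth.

Q_x = 50.4 − 0.6(10)² + 0.0353(9600) − 1.76(25) = 50.4 − 60 + 338.88 − 44 = 285.28.
∂Q_x/∂P_r = −1.76, so E_xy = -1.76·(25/285.28) ≈ -0.154.
E_xy < 0: the goods are complements.

-0.154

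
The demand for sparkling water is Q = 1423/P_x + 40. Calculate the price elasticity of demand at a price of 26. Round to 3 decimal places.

-0.578

At P_x = 26, Q = 94.7308.
dQ/dP_x = −1423/P_x² = −2.105.
Point elasticity E = (dQ/dP_x)·(P_x/Q) = -2.105 × 26/94.7308 ≈ -0.578.
|E| < 1, so demand is inelastic at this price.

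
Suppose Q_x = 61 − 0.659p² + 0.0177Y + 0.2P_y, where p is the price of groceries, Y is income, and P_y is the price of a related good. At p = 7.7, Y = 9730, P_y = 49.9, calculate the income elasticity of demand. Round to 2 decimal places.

0.84

Evaluating quantity at (p, Y, P_y) gives Q_x = 61 − 0.659(7.7)² + 0.0177(9730) + 0.2(49.9) = 61 − 39.0721 + 172.221 + 9.98 = 204.1289.
∂Q_x/∂Y = +0.0177, so E_I = 0.0177·(9730/204.1289) ≈ 0.84.
E_I ∈ (0,1): normal good (necessity).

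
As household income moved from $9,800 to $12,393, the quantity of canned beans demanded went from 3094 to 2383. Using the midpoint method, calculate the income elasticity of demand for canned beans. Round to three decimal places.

%ΔQ = (2383 − 3094)/[(3094+2383)/2] = -711/2738.5 ≈ -0.2596.
%ΔI = (12,393 − 9,800)/[(9,800+12,393)/2] = 2593/11096.5 ≈ 0.2337.
E_I = %ΔQ/%ΔI ≈ -1.111.
E_I < 0: inferior good.

-1.111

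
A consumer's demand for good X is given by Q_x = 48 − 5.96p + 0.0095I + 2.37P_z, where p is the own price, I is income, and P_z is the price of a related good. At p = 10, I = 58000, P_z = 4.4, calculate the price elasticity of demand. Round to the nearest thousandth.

-0.108

At the given point, Q_x = 48 − 5.96(10) + 0.0095(58000) + 2.37(4.4) = 48 − 59.6 + 551 + 10.428 = 549.828.
∂Q_x/∂p = −5.96, so E_p = (−5.96)·(10/549.828) ≈ -0.108.
|E_p| < 1: demand is inelastic.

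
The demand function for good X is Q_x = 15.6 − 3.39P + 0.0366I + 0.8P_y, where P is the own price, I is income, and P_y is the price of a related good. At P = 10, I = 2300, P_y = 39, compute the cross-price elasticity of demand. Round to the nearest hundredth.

At the given point, Q_x = 15.6 − 3.39(10) + 0.0366(2300) + 0.8(39) = 15.6 − 33.9 + 84.18 + 31.2 = 97.08.
∂Q_x/∂P_y = +0.8, so E_xy = 0.8·(39/97.08) ≈ 0.32.
E_xy > 0: the goods are substitutes.

0.32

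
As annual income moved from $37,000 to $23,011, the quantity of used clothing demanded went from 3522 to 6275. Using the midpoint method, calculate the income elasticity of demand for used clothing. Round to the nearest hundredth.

-1.21

%ΔQ = (6275 − 3522)/[(3522+6275)/2] = 2753/4898.5 ≈ 0.5620.
%ΔY = (23,011 − 37,000)/[(37,000+23,011)/2] = -13989/30005.5 ≈ -0.4662.
E_I = %ΔQ/%ΔY ≈ -1.21.
E_I < 0: inferior good.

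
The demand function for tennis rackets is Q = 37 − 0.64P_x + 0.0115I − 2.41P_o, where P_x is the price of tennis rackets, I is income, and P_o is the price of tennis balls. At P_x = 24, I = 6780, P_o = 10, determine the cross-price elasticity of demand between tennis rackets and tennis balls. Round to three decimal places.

-0.319

Q = 37 − 0.64(24) + 0.0115(6780) − 2.41(10) = 37 − 15.36 + 77.97 − 24.1 = 75.51.
∂Q/∂P_o = −2.41, so E_xy = -2.41·(10/75.51) ≈ -0.319.
E_xy < 0: the goods are complements.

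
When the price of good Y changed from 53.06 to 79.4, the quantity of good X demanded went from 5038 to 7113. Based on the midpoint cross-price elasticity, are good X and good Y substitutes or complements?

%ΔQ_x = (7113 − 5038)/[(5038+7113)/2] = 2075/6075.5 ≈ 0.3415.
%ΔP_y = (79.4 − 53.06)/[(53.06+79.4)/2] ≈ 0.3977.
E_xy = 0.3415/0.3977 ≈ 0.859.
E_xy > 0, so the goods are substitutes.

substitutes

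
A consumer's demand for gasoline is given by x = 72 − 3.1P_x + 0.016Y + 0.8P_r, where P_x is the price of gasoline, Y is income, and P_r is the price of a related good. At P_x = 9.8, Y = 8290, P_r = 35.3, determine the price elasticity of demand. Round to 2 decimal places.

-0.15

Evaluating quantity at (P_x, Y, P_r) gives x = 72 − 3.1(9.8) + 0.016(8290) + 0.8(35.3) = 72 − 30.38 + 132.64 + 28.24 = 202.5.
∂x/∂P_x = −3.1, so E_p = (−3.1)·(9.8/202.5) ≈ -0.15.
|E_p| < 1: demand is inelastic.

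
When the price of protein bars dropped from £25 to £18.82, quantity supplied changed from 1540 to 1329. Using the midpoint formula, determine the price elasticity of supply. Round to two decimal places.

0.52

%ΔQ = (1329 − 1540)/[(1540 + 1329)/2] = -211/1434.5 ≈ -0.1471.
%ΔP = (18.82 − 25)/[(25 + 18.82)/2] = -6.18/21.91 ≈ -0.2821.
Arc elasticity E = %ΔQ/%ΔP ≈ -0.1471/-0.2821 ≈ 0.52.
|E| < 1: supply is inelastic over this range.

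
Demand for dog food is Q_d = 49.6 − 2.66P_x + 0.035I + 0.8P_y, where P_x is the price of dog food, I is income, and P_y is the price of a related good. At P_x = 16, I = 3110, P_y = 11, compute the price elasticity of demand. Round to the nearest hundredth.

First evaluate Q_d: 49.6 − 2.66(16) + 0.035(3110) + 0.8(11) = 49.6 − 42.56 + 108.85 + 8.8 = 124.69.
∂Q_d/∂P_x = −2.66, so E_p = (−2.66)·(16/124.69) ≈ -0.34.
|E_p| < 1: demand is inelastic.

-0.34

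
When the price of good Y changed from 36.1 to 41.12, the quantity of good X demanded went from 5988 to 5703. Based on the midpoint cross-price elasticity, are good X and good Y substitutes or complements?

%ΔQ_x = (5703 − 5988)/[(5988+5703)/2] = -285/5845.5 ≈ -0.0488.
%ΔP_y = (41.12 − 36.1)/[(36.1+41.12)/2] ≈ 0.1300.
E_xy = -0.0488/0.1300 ≈ -0.375.
E_xy < 0, so the goods are complements.

complements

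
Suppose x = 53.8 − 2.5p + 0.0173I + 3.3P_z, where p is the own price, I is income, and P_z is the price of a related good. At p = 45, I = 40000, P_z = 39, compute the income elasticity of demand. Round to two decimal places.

At the given point, x = 53.8 − 2.5(45) + 0.0173(40000) + 3.3(39) = 53.8 − 112.5 + 692 + 128.7 = 762.
∂x/∂I = +0.0173, so E_I = 0.0173·(40000/762) ≈ 0.91.
E_I ∈ (0,1): normal good (necessity).

0.91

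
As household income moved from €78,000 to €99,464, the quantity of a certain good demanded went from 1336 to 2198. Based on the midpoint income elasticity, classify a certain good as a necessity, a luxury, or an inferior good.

luxury

%ΔQ = (2198 − 1336)/[(1336+2198)/2] = 862/1767 ≈ 0.4878.
%ΔM = (99,464 − 78,000)/[(78,000+99,464)/2] = 21464/88732 ≈ 0.2419.
E_I = %ΔQ/%ΔM ≈ 2.017.
E_I > 1: normal good (luxury).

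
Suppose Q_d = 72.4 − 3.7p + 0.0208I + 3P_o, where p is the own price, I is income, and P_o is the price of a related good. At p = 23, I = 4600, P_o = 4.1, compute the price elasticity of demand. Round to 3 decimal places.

At the given point, Q_d = 72.4 − 3.7(23) + 0.0208(4600) + 3(4.1) = 72.4 − 85.1 + 95.68 + 12.3 = 95.28.
∂Q_d/∂p = −3.7, so E_p = (−3.7)·(23/95.28) ≈ -0.893.
|E_p| < 1: demand is inelastic.

-0.893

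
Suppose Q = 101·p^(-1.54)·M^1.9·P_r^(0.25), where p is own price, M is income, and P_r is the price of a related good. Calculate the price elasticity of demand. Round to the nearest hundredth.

-1.54

For a Cobb–Douglas (constant-elasticity) form Q = A·p^α·…, the elasticity with respect to p equals the exponent α at every point.
Here the exponent on p is -1.54, so the price elasticity of demand is -1.54.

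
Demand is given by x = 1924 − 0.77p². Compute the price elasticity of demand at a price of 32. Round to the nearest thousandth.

-1.389

At p = 32, x = 1135.52.
dx/dp = −2·0.77·p = −49.28.
Point elasticity E = (dx/dp)·(p/x) = -49.28 × 32/1135.52 ≈ -1.389.
|E| > 1, so demand is elastic at this price.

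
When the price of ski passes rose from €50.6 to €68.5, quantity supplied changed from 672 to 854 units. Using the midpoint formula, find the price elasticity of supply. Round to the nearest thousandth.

%Δq = (854 − 672)/[(672 + 854)/2] = 182/763 ≈ 0.2385.
%Δp = (68.5 − 50.6)/[(50.6 + 68.5)/2] = 17.9/59.55 ≈ 0.3006.
Arc elasticity E = %Δq/%Δp ≈ 0.2385/0.3006 ≈ 0.794.
|E| < 1: supply is inelastic over this range.

0.794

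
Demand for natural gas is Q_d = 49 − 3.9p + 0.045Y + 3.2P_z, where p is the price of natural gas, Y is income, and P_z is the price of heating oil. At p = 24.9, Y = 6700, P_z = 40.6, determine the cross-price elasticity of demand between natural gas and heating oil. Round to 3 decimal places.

Q_d = 49 − 3.9(24.9) + 0.045(6700) + 3.2(40.6) = 49 − 97.11 + 301.5 + 129.92 = 383.31.
∂Q_d/∂P_z = +3.2, so E_xy = 3.2·(40.6/383.31) ≈ 0.339.
E_xy > 0: the goods are substitutes.

0.339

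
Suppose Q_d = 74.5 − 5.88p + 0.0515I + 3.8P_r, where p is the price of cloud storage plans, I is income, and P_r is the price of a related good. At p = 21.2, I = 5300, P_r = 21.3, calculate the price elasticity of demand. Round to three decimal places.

At the given point, Q_d = 74.5 − 5.88(21.2) + 0.0515(5300) + 3.8(21.3) = 74.5 − 124.656 + 272.95 + 80.94 = 303.734.
∂Q_d/∂p = −5.88, so E_p = (−5.88)·(21.2/303.734) ≈ -0.410.
|E_p| < 1: demand is inelastic.

-0.410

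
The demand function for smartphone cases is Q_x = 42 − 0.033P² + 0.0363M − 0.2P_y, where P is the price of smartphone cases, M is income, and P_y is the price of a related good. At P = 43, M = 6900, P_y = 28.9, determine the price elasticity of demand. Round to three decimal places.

Q_x = 42 − 0.033(43)² + 0.0363(6900) − 0.2(28.9) = 42 − 61.017 + 250.47 − 5.78 = 225.673.
∂Q_x/∂P = −2·0.033·P = -2.838, so E_p = -2.838·(43/225.673) ≈ -0.541.
|E_p| < 1: demand is inelastic.

-0.541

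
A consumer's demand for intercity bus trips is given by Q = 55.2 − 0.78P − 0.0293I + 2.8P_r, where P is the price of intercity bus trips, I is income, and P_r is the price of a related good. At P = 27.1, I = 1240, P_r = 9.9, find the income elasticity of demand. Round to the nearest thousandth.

Q = 55.2 − 0.78(27.1) − 0.0293(1240) + 2.8(9.9) = 55.2 − 21.138 − 36.332 + 27.72 = 25.45.
∂Q/∂I = −0.0293, so E_I = -0.0293·(1240/25.45) ≈ -1.428.
E_I < 0: inferior good.

-1.428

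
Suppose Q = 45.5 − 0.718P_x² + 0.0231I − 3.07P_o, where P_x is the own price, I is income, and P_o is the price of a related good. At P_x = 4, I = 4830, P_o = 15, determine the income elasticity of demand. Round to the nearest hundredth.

1.12

Q = 45.5 − 0.718(4)² + 0.0231(4830) − 3.07(15) = 45.5 − 11.488 + 111.573 − 46.05 = 99.535.
∂Q/∂I = +0.0231, so E_I = 0.0231·(4830/99.535) ≈ 1.12.
E_I > 1: normal good (luxury).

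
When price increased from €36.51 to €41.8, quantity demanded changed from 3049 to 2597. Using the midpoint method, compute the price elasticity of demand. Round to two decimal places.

-1.19

%Δq = (2597 − 3049)/[(3049 + 2597)/2] = -452/2823 ≈ -0.1601.
%ΔP = (41.8 − 36.51)/[(36.51 + 41.8)/2] = 5.29/39.155 ≈ 0.1351.
Arc elasticity E = %Δq/%ΔP ≈ -0.1601/0.1351 ≈ -1.19.
|E| > 1: demand is elastic over this range.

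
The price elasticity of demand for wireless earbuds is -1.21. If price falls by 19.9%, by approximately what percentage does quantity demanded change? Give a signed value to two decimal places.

24.08

%ΔQ ≈ E × %ΔP = (-1.21) × (-19.9%) ≈ 24.08%.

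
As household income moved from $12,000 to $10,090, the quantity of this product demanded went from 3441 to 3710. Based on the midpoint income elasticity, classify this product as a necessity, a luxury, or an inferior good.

%ΔQ = (3710 − 3441)/[(3441+3710)/2] = 269/3575.5 ≈ 0.0752.
%ΔI = (10,090 − 12,000)/[(12,000+10,090)/2] = -1910/11045 ≈ -0.1729.
E_I = %ΔQ/%ΔI ≈ -0.435.
E_I < 0: inferior good.

inferior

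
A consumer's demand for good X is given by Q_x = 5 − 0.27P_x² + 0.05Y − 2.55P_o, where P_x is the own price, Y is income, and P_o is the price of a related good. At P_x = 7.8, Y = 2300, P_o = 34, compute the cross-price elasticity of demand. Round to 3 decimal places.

-5.138

Substituting, Q_x = 5 − 0.27(7.8)² + 0.05(2300) − 2.55(34) = 5 − 16.4268 + 115 − 86.7 = 16.8732.
∂Q_x/∂P_o = −2.55, so E_xy = -2.55·(34/16.8732) ≈ -5.138.
E_xy < 0: the goods are complements.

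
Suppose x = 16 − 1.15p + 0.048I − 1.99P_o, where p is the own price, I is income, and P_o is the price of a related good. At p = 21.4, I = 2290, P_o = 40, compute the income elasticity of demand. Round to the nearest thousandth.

x = 16 − 1.15(21.4) + 0.048(2290) − 1.99(40) = 16 − 24.61 + 109.92 − 79.6 = 21.71.
∂x/∂I = +0.048, so E_I = 0.048·(2290/21.71) ≈ 5.063.
E_I > 1: normal good (luxury).

5.063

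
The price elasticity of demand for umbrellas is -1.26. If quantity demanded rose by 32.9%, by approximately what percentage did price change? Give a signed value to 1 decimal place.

%ΔQ ≈ E × %ΔP ⇒ %ΔP = %ΔQ / E = (32.9%)/(-1.26) ≈ -26.1%.

-26.1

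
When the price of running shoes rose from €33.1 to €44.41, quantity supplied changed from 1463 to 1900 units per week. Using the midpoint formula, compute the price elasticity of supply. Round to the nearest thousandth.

0.891

%Δq = (1900 − 1463)/[(1463 + 1900)/2] = 437/1681.5 ≈ 0.2599.
%ΔP = (44.41 − 33.1)/[(33.1 + 44.41)/2] = 11.31/38.755 ≈ 0.2918.
Arc elasticity E = %Δq/%ΔP ≈ 0.2599/0.2918 ≈ 0.891.
|E| < 1: supply is inelastic over this range.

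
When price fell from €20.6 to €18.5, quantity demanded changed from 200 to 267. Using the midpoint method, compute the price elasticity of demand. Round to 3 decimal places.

%ΔQ = (267 − 200)/[(200 + 267)/2] = 67/233.5 ≈ 0.2869.
%ΔP = (18.5 − 20.6)/[(20.6 + 18.5)/2] = -2.1/19.55 ≈ -0.1074.
Arc elasticity E = %ΔQ/%ΔP ≈ 0.2869/-0.1074 ≈ -2.671.
|E| > 1: demand is elastic over this range.

-2.671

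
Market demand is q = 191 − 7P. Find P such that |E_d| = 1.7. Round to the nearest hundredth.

Set −bP/(a − bP) = −1.7 ⇒ bP = 1.7(a − bP) ⇒ bP(1+1.7) = 1.7·a.
P = 1.7·191/(7·2.7) ≈ 17.18.

17.18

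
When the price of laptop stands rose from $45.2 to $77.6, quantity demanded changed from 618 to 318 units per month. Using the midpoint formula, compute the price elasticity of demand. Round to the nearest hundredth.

%Δq = (318 − 618)/[(618 + 318)/2] = -300/468 ≈ -0.6410.
%ΔP = (77.6 − 45.2)/[(45.2 + 77.6)/2] = 32.4/61.4 ≈ 0.5277.
Arc elasticity E = %Δq/%ΔP ≈ -0.6410/0.5277 ≈ -1.21.
|E| > 1: demand is elastic over this range.

-1.21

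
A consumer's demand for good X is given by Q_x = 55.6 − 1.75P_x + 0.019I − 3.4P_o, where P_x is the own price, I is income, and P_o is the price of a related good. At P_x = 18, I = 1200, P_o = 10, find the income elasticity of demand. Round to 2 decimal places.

At the given point, Q_x = 55.6 − 1.75(18) + 0.019(1200) − 3.4(10) = 55.6 − 31.5 + 22.8 − 34 = 12.9.
∂Q_x/∂I = +0.019, so E_I = 0.019·(1200/12.9) ≈ 1.77.
E_I > 1: normal good (luxury).

1.77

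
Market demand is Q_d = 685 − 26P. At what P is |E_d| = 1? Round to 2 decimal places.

For linear demand Q_d = a − bP, E = −bP/(a − bP). |E| = 1 ⇒ bP = a − bP ⇒ P = a/(2b).
P = 685/(2·26) ≈ 13.17.

13.17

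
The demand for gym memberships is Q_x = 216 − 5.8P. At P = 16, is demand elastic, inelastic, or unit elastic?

At P = 16, Q_x = 123.2.
dQ_x/dP = −5.8.
Point elasticity E = (dQ_x/dP)·(P/Q_x) = -5.8 × 16/123.2 ≈ -0.753.
|E| ≈ 0.753 < 1, so demand is inelastic.

inelastic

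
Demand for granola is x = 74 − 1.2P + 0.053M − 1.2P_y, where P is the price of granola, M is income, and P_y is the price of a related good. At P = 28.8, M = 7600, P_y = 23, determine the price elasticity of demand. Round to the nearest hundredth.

-0.08

x = 74 − 1.2(28.8) + 0.053(7600) − 1.2(23) = 74 − 34.56 + 402.8 − 27.6 = 414.64.
∂x/∂P = −1.2, so E_p = (−1.2)·(28.8/414.64) ≈ -0.08.
|E_p| < 1: demand is inelastic.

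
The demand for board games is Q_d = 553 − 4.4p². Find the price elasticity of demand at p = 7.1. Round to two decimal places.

-1.34

At p = 7.1, Q_d = 331.196.
dQ_d/dp = −2·4.4·p = −62.48.
Point elasticity E = (dQ_d/dp)·(p/Q_d) = -62.48 × 7.1/331.196 ≈ -1.34.
|E| > 1, so demand is elastic at this price.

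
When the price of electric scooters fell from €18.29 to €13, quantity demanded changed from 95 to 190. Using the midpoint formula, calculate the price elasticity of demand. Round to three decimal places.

-1.972

%ΔQ = (190 − 95)/[(95 + 190)/2] = 95/142.5 ≈ 0.6667.
%ΔP = (13 − 18.29)/[(18.29 + 13)/2] = -5.29/15.645 ≈ -0.3381.
Arc elasticity E = %ΔQ/%ΔP ≈ 0.6667/-0.3381 ≈ -1.972.
|E| > 1: demand is elastic over this range.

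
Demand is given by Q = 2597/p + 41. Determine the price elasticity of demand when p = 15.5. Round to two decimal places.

At p = 15.5, Q = 208.5484.
dQ/dp = −2597/p² = −10.8096.
Point elasticity E = (dQ/dp)·(p/Q) = -10.8096 × 15.5/208.5484 ≈ -0.80.
|E| < 1, so demand is inelastic at this price.

-0.80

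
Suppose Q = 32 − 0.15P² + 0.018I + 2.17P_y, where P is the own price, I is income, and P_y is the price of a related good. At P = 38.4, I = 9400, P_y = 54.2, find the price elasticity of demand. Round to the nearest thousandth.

-4.531

Evaluating quantity at (P, I, P_y) gives Q = 32 − 0.15(38.4)² + 0.018(9400) + 2.17(54.2) = 32 − 221.184 + 169.2 + 117.614 = 97.63.
∂Q/∂P = −2·0.15·P = -11.52, so E_p = -11.52·(38.4/97.63) ≈ -4.531.
|E_p| > 1: demand is elastic.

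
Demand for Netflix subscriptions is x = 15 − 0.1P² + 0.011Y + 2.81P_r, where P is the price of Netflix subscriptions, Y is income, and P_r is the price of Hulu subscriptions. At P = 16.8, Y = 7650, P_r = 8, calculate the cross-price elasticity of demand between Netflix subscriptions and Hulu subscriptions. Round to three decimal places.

0.241

Evaluating quantity at (P, Y, P_r) gives x = 15 − 0.1(16.8)² + 0.011(7650) + 2.81(8) = 15 − 28.224 + 84.15 + 22.48 = 93.406.
∂x/∂P_r = +2.81, so E_xy = 2.81·(8/93.406) ≈ 0.241.
E_xy > 0: the goods are substitutes.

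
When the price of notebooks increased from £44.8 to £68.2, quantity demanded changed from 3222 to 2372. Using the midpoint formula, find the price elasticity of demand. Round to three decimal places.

%Δq = (2372 − 3222)/[(3222 + 2372)/2] = -850/2797 ≈ -0.3039.
%Δp = (68.2 − 44.8)/[(44.8 + 68.2)/2] = 23.4/56.5 ≈ 0.4142.
Arc elasticity E = %Δq/%Δp ≈ -0.3039/0.4142 ≈ -0.734.
|E| < 1: demand is inelastic over this range.

-0.734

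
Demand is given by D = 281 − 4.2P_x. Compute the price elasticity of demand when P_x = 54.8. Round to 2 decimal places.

At P_x = 54.8, D = 50.84.
dD/dP_x = −4.2.
Point elasticity E = (dD/dP_x)·(P_x/D) = -4.2 × 54.8/50.84 ≈ -4.53.
|E| > 1, so demand is elastic at this price.

-4.53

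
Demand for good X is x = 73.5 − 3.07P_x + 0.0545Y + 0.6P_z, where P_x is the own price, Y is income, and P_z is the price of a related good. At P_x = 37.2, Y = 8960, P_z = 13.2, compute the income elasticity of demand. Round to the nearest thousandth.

x = 73.5 − 3.07(37.2) + 0.0545(8960) + 0.6(13.2) = 73.5 − 114.204 + 488.32 + 7.92 = 455.536.
∂x/∂Y = +0.0545, so E_I = 0.0545·(8960/455.536) ≈ 1.072.
E_I > 1: normal good (luxury).

1.072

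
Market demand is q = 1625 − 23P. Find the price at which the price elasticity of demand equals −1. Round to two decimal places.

35.33

For linear demand q = a − bP, E = −bP/(a − bP). |E| = 1 ⇒ bP = a − bP ⇒ P = a/(2b).
P = 1625/(2·23) ≈ 35.33.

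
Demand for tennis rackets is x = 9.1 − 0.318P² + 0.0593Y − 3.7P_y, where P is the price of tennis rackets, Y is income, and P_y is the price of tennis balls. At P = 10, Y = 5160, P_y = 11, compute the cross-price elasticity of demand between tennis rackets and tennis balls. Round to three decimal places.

x = 9.1 − 0.318(10)² + 0.0593(5160) − 3.7(11) = 9.1 − 31.8 + 305.988 − 40.7 = 242.588.
∂x/∂P_y = −3.7, so E_xy = -3.7·(11/242.588) ≈ -0.168.
E_xy < 0: the goods are complements.

-0.168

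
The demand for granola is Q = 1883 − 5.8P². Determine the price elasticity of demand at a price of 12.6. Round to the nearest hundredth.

At P = 12.6, Q = 962.192.
dQ/dP = −2·5.8·P = −146.16.
Point elasticity E = (dQ/dP)·(P/Q) = -146.16 × 12.6/962.192 ≈ -1.91.
|E| > 1, so demand is elastic at this price.

-1.91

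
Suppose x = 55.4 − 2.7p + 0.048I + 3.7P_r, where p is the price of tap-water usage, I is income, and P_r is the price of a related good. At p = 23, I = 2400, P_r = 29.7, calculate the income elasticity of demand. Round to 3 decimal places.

0.527

Evaluating quantity at (p, I, P_r) gives x = 55.4 − 2.7(23) + 0.048(2400) + 3.7(29.7) = 55.4 − 62.1 + 115.2 + 109.89 = 218.39.
∂x/∂I = +0.048, so E_I = 0.048·(2400/218.39) ≈ 0.527.
E_I ∈ (0,1): normal good (necessity).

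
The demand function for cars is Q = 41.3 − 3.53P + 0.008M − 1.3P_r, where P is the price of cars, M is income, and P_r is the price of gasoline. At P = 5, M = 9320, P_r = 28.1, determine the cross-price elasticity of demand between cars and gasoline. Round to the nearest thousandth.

First evaluate Q: 41.3 − 3.53(5) + 0.008(9320) − 1.3(28.1) = 41.3 − 17.65 + 74.56 − 36.53 = 61.68.
∂Q/∂P_r = −1.3, so E_xy = -1.3·(28.1/61.68) ≈ -0.592.
E_xy < 0: the goods are complements.

-0.592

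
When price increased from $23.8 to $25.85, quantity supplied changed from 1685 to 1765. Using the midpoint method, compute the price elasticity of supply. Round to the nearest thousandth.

%ΔQ = (1765 − 1685)/[(1685 + 1765)/2] = 80/1725 ≈ 0.0464.
%Δp = (25.85 − 23.8)/[(23.8 + 25.85)/2] = 2.05/24.825 ≈ 0.0826.
Arc elasticity E = %ΔQ/%Δp ≈ 0.0464/0.0826 ≈ 0.562.
|E| < 1: supply is inelastic over this range.

0.562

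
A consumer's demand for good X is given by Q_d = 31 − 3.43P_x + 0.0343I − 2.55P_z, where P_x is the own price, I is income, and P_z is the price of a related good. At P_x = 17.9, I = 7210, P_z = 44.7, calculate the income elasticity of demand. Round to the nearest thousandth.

2.403

Substituting, Q_d = 31 − 3.43(17.9) + 0.0343(7210) − 2.55(44.7) = 31 − 61.397 + 247.303 − 113.985 = 102.921.
∂Q_d/∂I = +0.0343, so E_I = 0.0343·(7210/102.921) ≈ 2.403.
E_I > 1: normal good (luxury).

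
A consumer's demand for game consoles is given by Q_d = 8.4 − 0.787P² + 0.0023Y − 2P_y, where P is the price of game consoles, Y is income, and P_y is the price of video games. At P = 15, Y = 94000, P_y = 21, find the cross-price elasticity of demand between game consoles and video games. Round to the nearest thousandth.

Evaluating quantity at (P, Y, P_y) gives Q_d = 8.4 − 0.787(15)² + 0.0023(94000) − 2(21) = 8.4 − 177.075 + 216.2 − 42 = 5.525.
∂Q_d/∂P_y = −2, so E_xy = -2·(21/5.525) ≈ -7.602.
E_xy < 0: the goods are complements.

-7.602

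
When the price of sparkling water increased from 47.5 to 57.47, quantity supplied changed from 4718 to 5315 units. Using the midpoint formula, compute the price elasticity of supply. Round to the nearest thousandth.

%Δq = (5315 − 4718)/[(4718 + 5315)/2] = 597/5016.5 ≈ 0.1190.
%ΔP = (57.47 − 47.5)/[(47.5 + 57.47)/2] = 9.97/52.485 ≈ 0.1900.
Arc elasticity E = %Δq/%ΔP ≈ 0.1190/0.1900 ≈ 0.626.
|E| < 1: supply is inelastic over this range.

0.626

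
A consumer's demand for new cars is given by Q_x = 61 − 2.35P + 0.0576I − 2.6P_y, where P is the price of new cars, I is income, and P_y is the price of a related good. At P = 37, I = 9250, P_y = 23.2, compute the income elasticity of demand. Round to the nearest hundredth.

Evaluating quantity at (P, I, P_y) gives Q_x = 61 − 2.35(37) + 0.0576(9250) − 2.6(23.2) = 61 − 86.95 + 532.8 − 60.32 = 446.53.
∂Q_x/∂I = +0.0576, so E_I = 0.0576·(9250/446.53) ≈ 1.19.
E_I > 1: normal good (luxury).

1.19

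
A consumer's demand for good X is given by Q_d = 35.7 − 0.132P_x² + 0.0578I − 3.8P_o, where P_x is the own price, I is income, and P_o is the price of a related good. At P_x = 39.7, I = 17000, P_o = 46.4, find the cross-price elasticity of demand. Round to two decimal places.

At the given point, Q_d = 35.7 − 0.132(39.7)² + 0.0578(17000) − 3.8(46.4) = 35.7 − 208.0439 + 982.6 − 176.32 = 633.9361.
∂Q_d/∂P_o = −3.8, so E_xy = -3.8·(46.4/633.9361) ≈ -0.28.
E_xy < 0: the goods are complements.

-0.28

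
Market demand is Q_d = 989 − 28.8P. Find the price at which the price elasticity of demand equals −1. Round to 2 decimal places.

For linear demand Q_d = a − bP, E = −bP/(a − bP). |E| = 1 ⇒ bP = a − bP ⇒ P = a/(2b).
P = 989/(2·28.8) ≈ 17.17.

17.17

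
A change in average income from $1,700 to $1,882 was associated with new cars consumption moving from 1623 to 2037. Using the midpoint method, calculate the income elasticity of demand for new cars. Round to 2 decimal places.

2.23

%ΔQ = (2037 − 1623)/[(1623+2037)/2] = 414/1830 ≈ 0.2262.
%ΔM = (1,882 − 1,700)/[(1,700+1,882)/2] = 182/1791 ≈ 0.1016.
E_I = %ΔQ/%ΔM ≈ 2.23.
E_I > 1: normal good (luxury).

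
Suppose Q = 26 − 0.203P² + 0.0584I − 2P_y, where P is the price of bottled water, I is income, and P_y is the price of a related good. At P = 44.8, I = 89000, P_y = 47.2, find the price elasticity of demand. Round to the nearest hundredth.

-0.17

At the given point, Q = 26 − 0.203(44.8)² + 0.0584(89000) − 2(47.2) = 26 − 407.4291 + 5197.6 − 94.4 = 4721.7709.
∂Q/∂P = −2·0.203·P = -18.1888, so E_p = -18.1888·(44.8/4721.7709) ≈ -0.17.
|E_p| < 1: demand is inelastic.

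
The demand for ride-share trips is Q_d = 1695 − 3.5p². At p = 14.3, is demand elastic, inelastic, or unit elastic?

elastic

At p = 14.3, Q_d = 979.285.
dQ_d/dp = −2·3.5·p = −100.1.
Point elasticity E = (dQ_d/dp)·(p/Q_d) = -100.1 × 14.3/979.285 ≈ -1.462.
|E| ≈ 1.462 > 1, so demand is elastic.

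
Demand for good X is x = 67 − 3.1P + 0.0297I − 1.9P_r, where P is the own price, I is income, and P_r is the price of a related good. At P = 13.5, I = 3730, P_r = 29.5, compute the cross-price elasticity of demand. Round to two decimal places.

Substituting, x = 67 − 3.1(13.5) + 0.0297(3730) − 1.9(29.5) = 67 − 41.85 + 110.781 − 56.05 = 79.881.
∂x/∂P_r = −1.9, so E_xy = -1.9·(29.5/79.881) ≈ -0.70.
E_xy < 0: the goods are complements.

-0.70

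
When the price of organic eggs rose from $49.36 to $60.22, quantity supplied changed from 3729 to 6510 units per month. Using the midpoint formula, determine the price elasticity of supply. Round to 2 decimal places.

2.74

%Δq = (6510 − 3729)/[(3729 + 6510)/2] = 2781/5119.5 ≈ 0.5432.
%ΔP = (60.22 − 49.36)/[(49.36 + 60.22)/2] = 10.86/54.79 ≈ 0.1982.
Arc elasticity E = %Δq/%ΔP ≈ 0.5432/0.1982 ≈ 2.74.
|E| > 1: supply is elastic over this range.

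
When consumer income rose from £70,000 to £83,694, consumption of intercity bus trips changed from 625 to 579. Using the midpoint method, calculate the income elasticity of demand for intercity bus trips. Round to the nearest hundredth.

-0.43

%ΔQ = (579 − 625)/[(625+579)/2] = -46/602 ≈ -0.0764.
%ΔY = (83,694 − 70,000)/[(70,000+83,694)/2] = 13694/76847 ≈ 0.1782.
E_I = %ΔQ/%ΔY ≈ -0.43.
E_I < 0: inferior good.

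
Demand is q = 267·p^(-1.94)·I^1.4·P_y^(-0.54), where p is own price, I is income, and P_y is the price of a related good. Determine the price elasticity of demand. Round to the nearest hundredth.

-1.94

For a Cobb–Douglas (constant-elasticity) form q = A·p^α·…, the elasticity with respect to p equals the exponent α at every point.
Here the exponent on p is -1.94, so the price elasticity of demand is -1.94.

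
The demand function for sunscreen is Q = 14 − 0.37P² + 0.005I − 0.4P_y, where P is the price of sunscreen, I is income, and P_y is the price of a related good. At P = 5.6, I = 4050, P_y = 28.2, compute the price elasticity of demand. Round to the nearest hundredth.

Substituting, Q = 14 − 0.37(5.6)² + 0.005(4050) − 0.4(28.2) = 14 − 11.6032 + 20.25 − 11.28 = 11.3668.
∂Q/∂P = −2·0.37·P = -4.144, so E_p = -4.144·(5.6/11.3668) ≈ -2.04.
|E_p| > 1: demand is elastic.

-2.04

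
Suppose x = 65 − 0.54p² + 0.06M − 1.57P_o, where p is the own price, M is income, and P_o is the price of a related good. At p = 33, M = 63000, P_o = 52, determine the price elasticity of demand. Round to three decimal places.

-0.370

Evaluating quantity at (p, M, P_o) gives x = 65 − 0.54(33)² + 0.06(63000) − 1.57(52) = 65 − 588.06 + 3780 − 81.64 = 3175.3.
∂x/∂p = −2·0.54·p = -35.64, so E_p = -35.64·(33/3175.3) ≈ -0.370.
|E_p| < 1: demand is inelastic.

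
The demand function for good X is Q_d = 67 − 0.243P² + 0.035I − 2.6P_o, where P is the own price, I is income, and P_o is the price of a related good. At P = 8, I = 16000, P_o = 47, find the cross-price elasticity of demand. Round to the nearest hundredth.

Evaluating quantity at (P, I, P_o) gives Q_d = 67 − 0.243(8)² + 0.035(16000) − 2.6(47) = 67 − 15.552 + 560 − 122.2 = 489.248.
∂Q_d/∂P_o = −2.6, so E_xy = -2.6·(47/489.248) ≈ -0.25.
E_xy < 0: the goods are complements.

-0.25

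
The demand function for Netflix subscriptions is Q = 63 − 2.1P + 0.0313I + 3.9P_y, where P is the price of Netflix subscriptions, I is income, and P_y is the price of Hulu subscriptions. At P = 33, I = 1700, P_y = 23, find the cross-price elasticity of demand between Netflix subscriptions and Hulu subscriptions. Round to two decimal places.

0.66

Q = 63 − 2.1(33) + 0.0313(1700) + 3.9(23) = 63 − 69.3 + 53.21 + 89.7 = 136.61.
∂Q/∂P_y = +3.9, so E_xy = 3.9·(23/136.61) ≈ 0.66.
E_xy > 0: the goods are substitutes.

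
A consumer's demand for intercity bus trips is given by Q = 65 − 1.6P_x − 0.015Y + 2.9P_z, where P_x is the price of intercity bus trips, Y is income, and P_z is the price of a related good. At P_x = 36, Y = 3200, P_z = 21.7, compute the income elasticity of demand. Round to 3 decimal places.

At the given point, Q = 65 − 1.6(36) − 0.015(3200) + 2.9(21.7) = 65 − 57.6 − 48 + 62.93 = 22.33.
∂Q/∂Y = −0.015, so E_I = -0.015·(3200/22.33) ≈ -2.150.
E_I < 0: inferior good.

-2.150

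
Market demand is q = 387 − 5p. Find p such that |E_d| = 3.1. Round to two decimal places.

Set −bp/(a − bp) = −3.1 ⇒ bp = 3.1(a − bp) ⇒ bp(1+3.1) = 3.1·a.
p = 3.1·387/(5·4.1) ≈ 58.52.

58.52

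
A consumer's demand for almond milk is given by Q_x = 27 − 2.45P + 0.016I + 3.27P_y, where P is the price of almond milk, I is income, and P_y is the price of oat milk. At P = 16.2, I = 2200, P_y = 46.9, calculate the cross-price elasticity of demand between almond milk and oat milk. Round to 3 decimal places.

0.872

Evaluating quantity at (P, I, P_y) gives Q_x = 27 − 2.45(16.2) + 0.016(2200) + 3.27(46.9) = 27 − 39.69 + 35.2 + 153.363 = 175.873.
∂Q_x/∂P_y = +3.27, so E_xy = 3.27·(46.9/175.873) ≈ 0.872.
E_xy > 0: the goods are substitutes.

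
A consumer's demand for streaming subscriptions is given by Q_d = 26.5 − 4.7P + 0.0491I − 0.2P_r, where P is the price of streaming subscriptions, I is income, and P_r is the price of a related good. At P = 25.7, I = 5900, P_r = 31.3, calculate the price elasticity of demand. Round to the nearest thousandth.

-0.639

First evaluate Q_d: 26.5 − 4.7(25.7) + 0.0491(5900) − 0.2(31.3) = 26.5 − 120.79 + 289.69 − 6.26 = 189.14.
∂Q_d/∂P = −4.7, so E_p = (−4.7)·(25.7/189.14) ≈ -0.639.
|E_p| < 1: demand is inelastic.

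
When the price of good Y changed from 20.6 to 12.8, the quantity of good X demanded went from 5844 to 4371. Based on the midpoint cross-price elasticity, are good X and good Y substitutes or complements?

%ΔQ_x = (4371 − 5844)/[(5844+4371)/2] = -1473/5107.5 ≈ -0.2884.
%ΔP_y = (12.8 − 20.6)/[(20.6+12.8)/2] ≈ -0.4671.
E_xy = -0.2884/-0.4671 ≈ 0.617.
E_xy > 0, so the goods are substitutes.

substitutes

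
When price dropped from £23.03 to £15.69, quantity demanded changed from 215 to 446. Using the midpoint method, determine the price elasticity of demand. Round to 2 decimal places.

%Δq = (446 − 215)/[(215 + 446)/2] = 231/330.5 ≈ 0.6989.
%ΔP = (15.69 − 23.03)/[(23.03 + 15.69)/2] = -7.34/19.36 ≈ -0.3791.
Arc elasticity E = %Δq/%ΔP ≈ 0.6989/-0.3791 ≈ -1.84.
|E| > 1: demand is elastic over this range.

-1.84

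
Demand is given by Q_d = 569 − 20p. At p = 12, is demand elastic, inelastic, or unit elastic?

inelastic

At p = 12, Q_d = 329.
dQ_d/dp = −20.
Point elasticity E = (dQ_d/dp)·(p/Q_d) = -20 × 12/329 ≈ -0.729.
|E| ≈ 0.729 < 1, so demand is inelastic.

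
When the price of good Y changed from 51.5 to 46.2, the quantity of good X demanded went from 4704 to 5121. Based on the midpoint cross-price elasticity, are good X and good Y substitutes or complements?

%ΔQ_x = (5121 − 4704)/[(4704+5121)/2] = 417/4912.5 ≈ 0.0849.
%ΔP_y = (46.2 − 51.5)/[(51.5+46.2)/2] ≈ -0.1085.
E_xy = 0.0849/-0.1085 ≈ -0.782.
E_xy < 0, so the goods are complements.

complements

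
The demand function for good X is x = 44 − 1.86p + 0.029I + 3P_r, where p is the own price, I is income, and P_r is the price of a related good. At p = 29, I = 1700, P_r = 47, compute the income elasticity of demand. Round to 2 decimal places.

x = 44 − 1.86(29) + 0.029(1700) + 3(47) = 44 − 53.94 + 49.3 + 141 = 180.36.
∂x/∂I = +0.029, so E_I = 0.029·(1700/180.36) ≈ 0.27.
E_I ∈ (0,1): normal good (necessity).

0.27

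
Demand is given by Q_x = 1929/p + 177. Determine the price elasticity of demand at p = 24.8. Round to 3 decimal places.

-0.305

At p = 24.8, Q_x = 254.7823.
dQ_x/dp = −1929/p² = −3.1364.
Point elasticity E = (dQ_x/dp)·(p/Q_x) = -3.1364 × 24.8/254.7823 ≈ -0.305.
|E| < 1, so demand is inelastic at this price.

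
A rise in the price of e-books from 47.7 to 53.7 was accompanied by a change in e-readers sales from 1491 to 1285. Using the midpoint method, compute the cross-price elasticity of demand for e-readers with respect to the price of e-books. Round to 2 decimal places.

-1.25

%ΔQ_x = (1285 − 1491)/[(1491+1285)/2] = -206/1388 ≈ -0.1484.
%ΔP_y = (53.7 − 47.7)/[(47.7+53.7)/2] ≈ 0.1183.
E_xy = -0.1484/0.1183 ≈ -1.25.
E_xy < 0, so e-readers and e-books are complements.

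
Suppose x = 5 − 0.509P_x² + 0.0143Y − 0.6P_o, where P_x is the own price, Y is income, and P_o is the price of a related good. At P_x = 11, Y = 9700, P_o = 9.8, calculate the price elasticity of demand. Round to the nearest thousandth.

First evaluate x: 5 − 0.509(11)² + 0.0143(9700) − 0.6(9.8) = 5 − 61.589 + 138.71 − 5.88 = 76.241.
∂x/∂P_x = −2·0.509·P_x = -11.198, so E_p = -11.198·(11/76.241) ≈ -1.616.
|E_p| > 1: demand is elastic.

-1.616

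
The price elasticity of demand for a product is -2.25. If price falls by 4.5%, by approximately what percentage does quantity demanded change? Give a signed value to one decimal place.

%ΔQ ≈ E × %ΔP = (-2.25) × (-4.5%) ≈ 10.1%.

10.1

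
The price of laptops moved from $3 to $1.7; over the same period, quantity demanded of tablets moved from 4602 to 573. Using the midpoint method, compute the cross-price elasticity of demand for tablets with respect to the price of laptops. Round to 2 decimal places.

2.81

%ΔQ_x = (573 − 4602)/[(4602+573)/2] = -4029/2587.5 ≈ -1.5571.
%ΔP_y = (1.7 − 3)/[(3+1.7)/2] ≈ -0.5532.
E_xy = -1.5571/-0.5532 ≈ 2.81.
E_xy > 0, so tablets and laptops are substitutes.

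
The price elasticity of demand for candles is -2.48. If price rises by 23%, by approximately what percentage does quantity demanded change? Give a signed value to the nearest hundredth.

-57.04

%ΔQ ≈ E × %ΔP = (-2.48) × (23%) = -57.04%.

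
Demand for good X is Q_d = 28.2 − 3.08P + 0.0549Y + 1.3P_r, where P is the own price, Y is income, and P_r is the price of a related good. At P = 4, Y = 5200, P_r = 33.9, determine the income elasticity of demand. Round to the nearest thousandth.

0.826

Q_d = 28.2 − 3.08(4) + 0.0549(5200) + 1.3(33.9) = 28.2 − 12.32 + 285.48 + 44.07 = 345.43.
∂Q_d/∂Y = +0.0549, so E_I = 0.0549·(5200/345.43) ≈ 0.826.
E_I ∈ (0,1): normal good (necessity).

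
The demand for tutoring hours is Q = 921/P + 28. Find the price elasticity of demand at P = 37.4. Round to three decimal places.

At P = 37.4, Q = 52.6257.
dQ/dP = −921/P² = −0.6584.
Point elasticity E = (dQ/dP)·(P/Q) = -0.6584 × 37.4/52.6257 ≈ -0.468.
|E| < 1, so demand is inelastic at this price.

-0.468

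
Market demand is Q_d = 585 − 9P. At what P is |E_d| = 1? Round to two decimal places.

32.50

For linear demand Q_d = a − bP, E = −bP/(a − bP). |E| = 1 ⇒ bP = a − bP ⇒ P = a/(2b).
P = 585/(2·9) = 32.50.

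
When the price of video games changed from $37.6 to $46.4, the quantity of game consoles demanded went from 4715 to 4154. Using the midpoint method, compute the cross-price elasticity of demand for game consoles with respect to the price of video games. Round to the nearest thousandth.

-0.604

%ΔQ_x = (4154 − 4715)/[(4715+4154)/2] = -561/4434.5 ≈ -0.1265.
%ΔP_y = (46.4 − 37.6)/[(37.6+46.4)/2] ≈ 0.2095.
E_xy = -0.1265/0.2095 ≈ -0.604.
E_xy < 0, so game consoles and video games are complements.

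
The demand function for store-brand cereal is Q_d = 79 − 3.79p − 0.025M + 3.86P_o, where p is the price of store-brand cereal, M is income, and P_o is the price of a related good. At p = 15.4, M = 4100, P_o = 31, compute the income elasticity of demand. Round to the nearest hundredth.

-2.71

Evaluating quantity at (p, M, P_o) gives Q_d = 79 − 3.79(15.4) − 0.025(4100) + 3.86(31) = 79 − 58.366 − 102.5 + 119.66 = 37.794.
∂Q_d/∂M = −0.025, so E_I = -0.025·(4100/37.794) ≈ -2.71.
E_I < 0: inferior good.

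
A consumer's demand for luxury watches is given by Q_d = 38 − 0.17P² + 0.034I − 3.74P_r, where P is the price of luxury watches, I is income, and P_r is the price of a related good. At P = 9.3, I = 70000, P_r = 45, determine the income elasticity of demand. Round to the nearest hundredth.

Q_d = 38 − 0.17(9.3)² + 0.034(70000) − 3.74(45) = 38 − 14.7033 + 2380 − 168.3 = 2234.9967.
∂Q_d/∂I = +0.034, so E_I = 0.034·(70000/2234.9967) ≈ 1.06.
E_I > 1: normal good (luxury).

1.06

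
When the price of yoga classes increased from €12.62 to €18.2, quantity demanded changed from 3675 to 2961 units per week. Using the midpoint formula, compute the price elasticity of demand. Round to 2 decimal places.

%Δq = (2961 − 3675)/[(3675 + 2961)/2] = -714/3318 ≈ -0.2152.
%ΔP = (18.2 − 12.62)/[(12.62 + 18.2)/2] = 5.58/15.41 ≈ 0.3621.
Arc elasticity E = %Δq/%ΔP ≈ -0.2152/0.3621 ≈ -0.59.
|E| < 1: demand is inelastic over this range.

-0.59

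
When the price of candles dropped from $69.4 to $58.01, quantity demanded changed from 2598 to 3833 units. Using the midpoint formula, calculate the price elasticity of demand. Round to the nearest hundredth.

%ΔQ = (3833 − 2598)/[(2598 + 3833)/2] = 1235/3215.5 ≈ 0.3841.
%Δp = (58.01 − 69.4)/[(69.4 + 58.01)/2] = -11.39/63.705 ≈ -0.1788.
Arc elasticity E = %ΔQ/%Δp ≈ 0.3841/-0.1788 ≈ -2.15.
|E| > 1: demand is elastic over this range.

-2.15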